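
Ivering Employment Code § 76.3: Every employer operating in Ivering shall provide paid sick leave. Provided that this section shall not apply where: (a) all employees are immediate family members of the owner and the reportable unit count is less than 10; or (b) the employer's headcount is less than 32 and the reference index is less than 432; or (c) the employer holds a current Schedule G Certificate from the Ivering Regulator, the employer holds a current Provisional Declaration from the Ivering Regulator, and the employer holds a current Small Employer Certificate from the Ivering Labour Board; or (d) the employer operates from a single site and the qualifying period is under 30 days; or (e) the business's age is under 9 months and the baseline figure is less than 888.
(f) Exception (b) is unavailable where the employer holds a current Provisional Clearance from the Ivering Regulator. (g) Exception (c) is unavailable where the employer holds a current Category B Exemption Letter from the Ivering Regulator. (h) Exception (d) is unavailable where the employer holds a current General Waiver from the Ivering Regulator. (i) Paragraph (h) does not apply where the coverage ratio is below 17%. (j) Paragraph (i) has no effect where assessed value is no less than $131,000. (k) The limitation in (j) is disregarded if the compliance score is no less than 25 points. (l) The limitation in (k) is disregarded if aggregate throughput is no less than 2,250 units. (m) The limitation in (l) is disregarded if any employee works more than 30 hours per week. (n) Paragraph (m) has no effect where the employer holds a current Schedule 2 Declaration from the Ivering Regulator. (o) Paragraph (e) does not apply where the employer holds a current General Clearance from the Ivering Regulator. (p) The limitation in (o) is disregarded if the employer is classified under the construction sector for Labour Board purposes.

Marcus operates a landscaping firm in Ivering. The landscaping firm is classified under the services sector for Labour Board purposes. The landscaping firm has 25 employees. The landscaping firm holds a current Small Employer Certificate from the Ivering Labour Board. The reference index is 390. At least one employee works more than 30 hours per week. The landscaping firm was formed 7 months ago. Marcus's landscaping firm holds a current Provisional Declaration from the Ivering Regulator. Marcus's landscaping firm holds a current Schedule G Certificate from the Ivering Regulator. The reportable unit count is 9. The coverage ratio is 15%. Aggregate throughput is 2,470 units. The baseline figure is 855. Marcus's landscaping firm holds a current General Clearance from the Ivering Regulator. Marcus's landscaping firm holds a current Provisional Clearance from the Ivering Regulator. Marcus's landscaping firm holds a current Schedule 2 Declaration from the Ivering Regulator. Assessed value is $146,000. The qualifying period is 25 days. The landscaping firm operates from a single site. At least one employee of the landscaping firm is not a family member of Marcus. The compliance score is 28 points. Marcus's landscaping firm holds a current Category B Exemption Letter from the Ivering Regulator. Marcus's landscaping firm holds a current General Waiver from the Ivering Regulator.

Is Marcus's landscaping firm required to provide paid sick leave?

Yes — Marcus's landscaping firm must provide paid sick leave.

Exception (a) requires that all employees are immediate family members of the owner; but at least one employee is not a family member, so (a) is unavailable.
Exception (b) is satisfied on its face — the employer's headcount is 25, less than the 32 limit; the reference index is 390, less than the 432 limit. However, paragraph (f) must be considered: (f) applies — a current Provisional Clearance is held. So (b) is unavailable.
Exception (c): a current Schedule G Certificate is held; a current Provisional Declaration is held; a current Small Employer Certificate is held — every condition holds. But applying paragraph (g): (g) operates against (c): a current Category B Exemption Letter is held. (c) is therefore removed.
All of (d)'s requirements are met (the employer operates from a single site; the qualifying period is 25 days, under the 30 days limit). However, paragraphs (h)–(n) must be considered: (h) operates against (d): a current General Waiver is held. (i) would limit (h) — the coverage ratio is 15%, below the 17% limit — but (j) sets (i) aside: (j) applies — assessed value is $146,000, meeting the $131,000 threshold. (k) operates (the compliance score is 28 points, meeting the 25 points threshold), but is overridden by (l): (l) operates against (k): aggregate throughput is 2,470 units, meeting the 2,250 units threshold. (m) would limit (l) — at least one employee exceeds 30 hours/week — but (n) sets (m) aside: (n) is engaged — a current Schedule 2 Declaration is held. So (d) is unavailable.
All of (e)'s requirements are met (the business's age is 7 months, under the 9 months limit; the baseline figure is 855, less than the 888 limit). But: (o) operates against (e): a current General Clearance is held. (p), which would lift (o), is not triggered — the landscaping firm is classified under the services sector. (e) is therefore removed.
Every exception is unavailable, so the rule governs.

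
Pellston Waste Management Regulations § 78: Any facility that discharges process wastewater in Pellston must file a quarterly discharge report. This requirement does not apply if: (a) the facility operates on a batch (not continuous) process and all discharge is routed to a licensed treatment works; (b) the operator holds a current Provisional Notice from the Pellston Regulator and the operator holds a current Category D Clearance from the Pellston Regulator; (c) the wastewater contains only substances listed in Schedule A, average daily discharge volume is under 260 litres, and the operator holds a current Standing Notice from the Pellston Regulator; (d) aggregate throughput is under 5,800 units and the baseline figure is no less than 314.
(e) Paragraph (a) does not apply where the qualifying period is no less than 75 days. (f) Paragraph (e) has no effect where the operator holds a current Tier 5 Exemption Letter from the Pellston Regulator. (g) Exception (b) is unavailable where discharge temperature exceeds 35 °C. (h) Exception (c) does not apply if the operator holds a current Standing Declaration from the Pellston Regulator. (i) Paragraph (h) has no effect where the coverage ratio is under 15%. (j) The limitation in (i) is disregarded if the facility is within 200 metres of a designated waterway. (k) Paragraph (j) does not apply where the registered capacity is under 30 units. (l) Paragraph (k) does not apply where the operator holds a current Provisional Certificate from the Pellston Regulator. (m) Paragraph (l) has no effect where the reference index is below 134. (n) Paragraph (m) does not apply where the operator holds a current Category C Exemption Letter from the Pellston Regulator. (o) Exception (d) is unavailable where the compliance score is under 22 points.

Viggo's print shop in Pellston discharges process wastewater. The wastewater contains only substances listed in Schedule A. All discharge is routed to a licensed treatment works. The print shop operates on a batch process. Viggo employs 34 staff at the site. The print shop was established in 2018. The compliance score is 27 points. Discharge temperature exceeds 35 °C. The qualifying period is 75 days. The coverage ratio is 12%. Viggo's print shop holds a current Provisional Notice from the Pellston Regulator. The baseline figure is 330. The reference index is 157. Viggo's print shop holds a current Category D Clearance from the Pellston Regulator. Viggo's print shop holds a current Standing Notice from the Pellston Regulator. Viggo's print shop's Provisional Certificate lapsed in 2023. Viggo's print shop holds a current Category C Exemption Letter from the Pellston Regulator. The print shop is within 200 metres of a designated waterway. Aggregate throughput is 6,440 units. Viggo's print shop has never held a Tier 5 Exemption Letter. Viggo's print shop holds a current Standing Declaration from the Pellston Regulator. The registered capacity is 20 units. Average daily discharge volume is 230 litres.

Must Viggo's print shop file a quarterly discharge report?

No — exception (c) applies; Viggo's print shop is not required to file a quarterly discharge report.

Exception (a)'s conditions are all satisfied: the facility operates on a batch process; discharge is routed to a licensed treatment works. Turning to paragraphs (e)–(f): (e) is engaged — the qualifying period is 75 days, meeting the 75 days threshold. (f), which would lift (e), is not triggered — no current Tier 5 Exemption Letter is held. (a) is therefore removed.
All of (b)'s requirements are met (a current Provisional Notice is held; a current Category D Clearance is held). But: (g) operates against (b): discharge temperature exceeds 35 °C. So (b) is unavailable.
All of (c)'s requirements are met (the wastewater is Schedule-A-only; average daily discharge volume is 230 litres, under the 260 litres limit; a current Standing Notice is held). As to paragraphs (h)–(n): (h) would limit (c) — a current Standing Declaration is held — but (i) sets (h) aside: (i) operates against (h): the coverage ratio is 12%, under the 15% limit. (j) would limit (i) — the print shop is within 200 m of a designated waterway — but (k) sets (j) aside: (k) is engaged — the registered capacity is 20 units, under the 30 units limit. (l) is inapplicable (there is no Provisional Certificate in force), so (k) stands. (c) remains available.
Exception (d) requires that aggregate throughput is under 5,800 units; but aggregate throughput is 6,440 units, not under 5,800 units, so (d) is unavailable.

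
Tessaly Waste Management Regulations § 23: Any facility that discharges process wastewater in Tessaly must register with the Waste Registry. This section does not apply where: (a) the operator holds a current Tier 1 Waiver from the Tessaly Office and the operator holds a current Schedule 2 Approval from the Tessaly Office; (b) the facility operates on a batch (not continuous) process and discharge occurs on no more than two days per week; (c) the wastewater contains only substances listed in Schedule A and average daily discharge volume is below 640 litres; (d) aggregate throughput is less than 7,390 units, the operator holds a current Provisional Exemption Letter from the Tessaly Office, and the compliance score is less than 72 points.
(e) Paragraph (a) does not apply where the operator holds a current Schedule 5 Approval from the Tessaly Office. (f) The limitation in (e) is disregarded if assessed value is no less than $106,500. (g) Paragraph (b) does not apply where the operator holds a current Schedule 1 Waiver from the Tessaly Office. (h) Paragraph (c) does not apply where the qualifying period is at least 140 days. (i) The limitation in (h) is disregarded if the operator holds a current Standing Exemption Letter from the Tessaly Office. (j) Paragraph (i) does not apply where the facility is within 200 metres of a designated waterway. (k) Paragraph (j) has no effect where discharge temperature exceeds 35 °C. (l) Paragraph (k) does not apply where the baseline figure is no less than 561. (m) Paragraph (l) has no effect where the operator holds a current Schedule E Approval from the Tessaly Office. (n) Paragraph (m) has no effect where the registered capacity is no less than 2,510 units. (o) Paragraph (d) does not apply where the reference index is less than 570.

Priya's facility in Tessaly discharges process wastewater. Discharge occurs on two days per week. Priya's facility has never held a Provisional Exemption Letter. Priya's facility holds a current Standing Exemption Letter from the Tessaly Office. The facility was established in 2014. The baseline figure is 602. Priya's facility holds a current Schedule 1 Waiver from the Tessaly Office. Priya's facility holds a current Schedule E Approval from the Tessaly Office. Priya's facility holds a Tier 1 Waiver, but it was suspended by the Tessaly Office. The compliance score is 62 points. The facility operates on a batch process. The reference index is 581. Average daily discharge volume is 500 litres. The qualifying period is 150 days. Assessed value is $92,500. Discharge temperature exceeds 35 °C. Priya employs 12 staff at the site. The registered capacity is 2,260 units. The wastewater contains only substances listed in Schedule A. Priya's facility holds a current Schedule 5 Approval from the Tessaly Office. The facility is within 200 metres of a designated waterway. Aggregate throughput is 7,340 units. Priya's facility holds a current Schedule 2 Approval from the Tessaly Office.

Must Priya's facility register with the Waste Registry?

No — exception (c) applies; Priya's facility is not required to register with the Waste Registry.

Exception (a) requires that the operator holds a current Tier 1 Waiver from the Tessaly Office; but no current Tier 1 Waiver is held, so (a) is unavailable.
Exception (b): the facility operates on a batch process; discharge occurs on no more than two days per week — every condition holds. But: (g) applies — a current Schedule 1 Waiver is held. So (b) is unavailable.
All of (c)'s requirements are met (the wastewater is Schedule-A-only; average daily discharge volume is 500 litres, below the 640 litres limit). As to paragraphs (h)–(n): (h) would limit (c) — the qualifying period is 150 days, meeting the 140 days threshold — but (i) sets (h) aside: (i) is triggered — a current Standing Exemption Letter is held. (j) operates (the facility is within 200 m of a designated waterway), but is itself disapplied by (k): (k) operates against (j): discharge temperature exceeds 35 °C. (l) would limit (k) — the baseline figure is 602, meeting the 561 threshold — but (m) sets (l) aside: (m) operates against (l): a current Schedule E Approval is held. (n) is inapplicable (the registered capacity is 2,260 units, short of 2,510 units), so (m) stands. So (c) applies.
Exception (d) does not apply: the Provisional Exemption Letter is not current.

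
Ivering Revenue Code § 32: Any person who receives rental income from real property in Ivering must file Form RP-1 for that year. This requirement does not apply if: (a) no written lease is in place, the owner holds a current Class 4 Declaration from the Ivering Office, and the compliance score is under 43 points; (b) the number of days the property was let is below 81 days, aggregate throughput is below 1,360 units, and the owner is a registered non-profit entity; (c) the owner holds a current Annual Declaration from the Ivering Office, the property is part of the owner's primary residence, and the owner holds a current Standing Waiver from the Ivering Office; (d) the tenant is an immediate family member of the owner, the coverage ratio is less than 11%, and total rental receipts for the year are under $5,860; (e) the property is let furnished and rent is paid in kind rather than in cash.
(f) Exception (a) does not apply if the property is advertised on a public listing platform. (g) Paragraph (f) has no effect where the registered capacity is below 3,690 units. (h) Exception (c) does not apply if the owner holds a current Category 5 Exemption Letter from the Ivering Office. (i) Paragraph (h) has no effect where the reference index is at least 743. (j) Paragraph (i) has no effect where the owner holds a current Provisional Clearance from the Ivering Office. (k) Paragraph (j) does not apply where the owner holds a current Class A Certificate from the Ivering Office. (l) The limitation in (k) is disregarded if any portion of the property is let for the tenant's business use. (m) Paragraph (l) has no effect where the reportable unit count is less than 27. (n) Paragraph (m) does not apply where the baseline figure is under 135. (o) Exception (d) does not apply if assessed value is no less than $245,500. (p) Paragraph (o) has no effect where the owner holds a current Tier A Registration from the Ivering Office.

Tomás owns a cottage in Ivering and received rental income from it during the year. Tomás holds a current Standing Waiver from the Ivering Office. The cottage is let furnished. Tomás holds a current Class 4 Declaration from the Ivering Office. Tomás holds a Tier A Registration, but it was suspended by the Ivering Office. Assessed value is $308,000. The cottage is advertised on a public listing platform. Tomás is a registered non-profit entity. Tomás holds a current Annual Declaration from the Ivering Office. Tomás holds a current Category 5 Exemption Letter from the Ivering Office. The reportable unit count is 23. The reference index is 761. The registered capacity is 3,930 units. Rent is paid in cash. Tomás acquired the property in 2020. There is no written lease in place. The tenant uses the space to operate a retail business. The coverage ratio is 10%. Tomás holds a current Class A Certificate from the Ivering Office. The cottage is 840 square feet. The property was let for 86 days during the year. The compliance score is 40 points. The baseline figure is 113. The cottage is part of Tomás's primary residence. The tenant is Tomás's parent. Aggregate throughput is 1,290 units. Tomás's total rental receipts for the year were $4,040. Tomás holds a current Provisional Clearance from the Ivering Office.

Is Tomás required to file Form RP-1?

Yes — Tomás must file Form RP-1.

All of (a)'s requirements are met (there is no written lease; a current Class 4 Declaration is held; the compliance score is 40 points, under the 43 points limit). But applying paragraphs (f)–(g): (f) operates against (a): the property is publicly advertised. (g), which would lift (f), is not engaged — the registered capacity is 3,930 units, not below 3,690 units. Exception (a) does not apply.
Exception (b) requires that the number of days the property was let is below 81 days; but the number of days the property was let is 86 days, not below 81 days, so (b) is unavailable.
All of (c)'s requirements are met (a current Annual Declaration is held; the cottage is part of the primary residence; a current Standing Waiver is held). But applying paragraphs (h)–(n): (h) operates against (c): a current Category 5 Exemption Letter is held. (i) would limit (h) — the reference index is 761, meeting the 743 threshold — but (j) sets (i) aside: (j) is engaged — a current Provisional Clearance is held. (k) applies (a current Class A Certificate is held), but is overridden by (l): (l) applies — the space is let for business use. (m) is triggered (the reportable unit count is 23, less than the 27 limit), but yields to (n): (n) operates — the baseline figure is 113, under the 135 limit. So (c) is unavailable.
Exception (d): the tenant is an immediate family member; the coverage ratio is 10%, less than the 11% limit; total rental receipts for the year are $4,040, under the $5,860 limit — every condition holds. Turning to paragraphs (o)–(p): (o) operates against (d): assessed value is $308,000, meeting the $245,500 threshold. (p) is inapplicable (no current Tier A Registration is held), so (o) stands. So (d) is unavailable.
Exception (e) fails — rent is paid in cash.
No exception is made out. Tomás falls within the general rule.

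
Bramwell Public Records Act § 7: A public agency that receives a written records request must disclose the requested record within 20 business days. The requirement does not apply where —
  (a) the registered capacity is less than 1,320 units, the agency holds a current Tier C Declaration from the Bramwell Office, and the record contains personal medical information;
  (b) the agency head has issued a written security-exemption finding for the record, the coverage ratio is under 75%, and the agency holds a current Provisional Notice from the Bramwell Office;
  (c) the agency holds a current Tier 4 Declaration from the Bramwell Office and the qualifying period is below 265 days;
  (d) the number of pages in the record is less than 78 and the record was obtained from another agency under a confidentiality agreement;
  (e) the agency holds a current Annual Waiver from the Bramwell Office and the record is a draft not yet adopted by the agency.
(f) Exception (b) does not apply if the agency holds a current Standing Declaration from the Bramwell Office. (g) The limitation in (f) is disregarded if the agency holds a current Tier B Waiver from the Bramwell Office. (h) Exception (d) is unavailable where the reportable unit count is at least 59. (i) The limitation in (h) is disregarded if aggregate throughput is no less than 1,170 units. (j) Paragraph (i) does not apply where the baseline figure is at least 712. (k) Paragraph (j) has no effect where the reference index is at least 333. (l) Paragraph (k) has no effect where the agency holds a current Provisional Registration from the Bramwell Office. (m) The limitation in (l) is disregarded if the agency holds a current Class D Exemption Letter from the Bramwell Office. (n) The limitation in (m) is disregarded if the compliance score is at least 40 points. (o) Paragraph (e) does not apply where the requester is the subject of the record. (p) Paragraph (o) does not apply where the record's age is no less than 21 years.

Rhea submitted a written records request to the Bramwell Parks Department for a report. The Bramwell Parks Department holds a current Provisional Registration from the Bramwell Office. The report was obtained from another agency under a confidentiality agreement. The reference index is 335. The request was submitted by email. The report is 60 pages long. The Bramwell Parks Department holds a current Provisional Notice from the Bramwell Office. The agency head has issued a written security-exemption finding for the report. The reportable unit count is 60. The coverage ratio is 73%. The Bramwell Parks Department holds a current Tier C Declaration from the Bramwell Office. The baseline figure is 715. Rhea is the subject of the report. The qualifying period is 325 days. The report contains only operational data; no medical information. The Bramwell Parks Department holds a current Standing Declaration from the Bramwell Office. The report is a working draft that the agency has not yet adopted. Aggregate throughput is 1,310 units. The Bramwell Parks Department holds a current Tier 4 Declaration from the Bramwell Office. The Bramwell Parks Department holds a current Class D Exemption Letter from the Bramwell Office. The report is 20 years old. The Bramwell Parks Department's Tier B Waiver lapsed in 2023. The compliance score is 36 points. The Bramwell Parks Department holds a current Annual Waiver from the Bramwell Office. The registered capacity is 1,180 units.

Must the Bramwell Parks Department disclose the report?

No — exception (d) applies; the Bramwell Parks Department is not required to disclose the report.

Exception (a) does not apply: the report contains only operational data.
Exception (b)'s conditions are all satisfied: a written security-exemption finding has been issued; the coverage ratio is 73%, under the 75% limit; a current Provisional Notice is held. But: (f) operates against (b): a current Standing Declaration is held. (g), which would lift (f), does not operate here — the Tier B Waiver is not current. So (b) is unavailable.
Exception (c) requires that the qualifying period is below 265 days; but the qualifying period is 325 days, not below 265 days, so (c) is unavailable.
Exception (d): the number of pages in the record is 60, less than the 78 limit; the report was obtained under a confidentiality agreement — every condition holds. Under paragraphs (h)–(n): (h) applies (the reportable unit count is 60, meeting the 59 threshold), but yields to (i): (i) is engaged — aggregate throughput is 1,310 units, meeting the 1,170 units threshold. (j) is triggered (the baseline figure is 715, meeting the 712 threshold), but is displaced by (k): (k) is engaged — the reference index is 335, meeting the 333 threshold. (l) applies (a current Provisional Registration is held), but is itself disapplied by (m): (m) is engaged — a current Class D Exemption Letter is held. (n), which would lift (m), does not operate here — the compliance score is 36 points, short of 40 points. So (d) applies.
All of (e)'s requirements are met (a current Annual Waiver is held; the report is an unadopted draft). However, paragraphs (o)–(p) must be considered: (o) operates against (e): Rhea is the subject of the report. (p) is inapplicable (the record's age is 20 years, short of 21 years), so (o) stands. Exception (e) does not apply.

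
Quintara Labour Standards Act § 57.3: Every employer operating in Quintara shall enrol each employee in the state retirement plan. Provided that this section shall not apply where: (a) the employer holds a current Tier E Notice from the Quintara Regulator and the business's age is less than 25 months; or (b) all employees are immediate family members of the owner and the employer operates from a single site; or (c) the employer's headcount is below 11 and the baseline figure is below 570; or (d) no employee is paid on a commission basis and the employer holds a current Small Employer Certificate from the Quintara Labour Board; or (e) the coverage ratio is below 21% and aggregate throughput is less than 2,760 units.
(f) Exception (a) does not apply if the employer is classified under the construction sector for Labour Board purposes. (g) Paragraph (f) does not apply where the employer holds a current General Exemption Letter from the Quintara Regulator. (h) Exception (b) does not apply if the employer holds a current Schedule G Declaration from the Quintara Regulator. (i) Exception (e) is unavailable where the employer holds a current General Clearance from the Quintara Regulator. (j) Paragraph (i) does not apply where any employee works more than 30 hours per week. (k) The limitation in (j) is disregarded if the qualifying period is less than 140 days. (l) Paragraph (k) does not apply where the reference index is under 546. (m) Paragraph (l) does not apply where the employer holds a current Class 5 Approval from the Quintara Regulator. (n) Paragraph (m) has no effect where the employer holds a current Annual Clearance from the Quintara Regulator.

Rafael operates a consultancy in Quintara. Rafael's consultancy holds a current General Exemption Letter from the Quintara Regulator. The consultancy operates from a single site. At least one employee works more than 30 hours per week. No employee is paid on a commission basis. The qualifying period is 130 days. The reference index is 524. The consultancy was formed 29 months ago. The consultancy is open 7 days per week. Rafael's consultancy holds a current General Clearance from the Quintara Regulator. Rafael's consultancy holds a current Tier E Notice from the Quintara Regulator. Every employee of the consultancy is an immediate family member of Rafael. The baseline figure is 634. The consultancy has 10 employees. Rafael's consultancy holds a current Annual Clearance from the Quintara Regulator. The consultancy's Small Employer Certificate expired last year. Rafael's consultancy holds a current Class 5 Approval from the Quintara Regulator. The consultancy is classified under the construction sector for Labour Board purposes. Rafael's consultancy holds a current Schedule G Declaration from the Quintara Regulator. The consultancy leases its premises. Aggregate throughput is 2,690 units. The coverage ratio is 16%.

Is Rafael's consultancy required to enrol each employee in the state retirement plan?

No — exception (e) applies; Rafael's consultancy is not required to enrol each employee in the state retirement plan.

Exception (a) does not apply: the business's age is 29 months, not less than 25 months.
Exception (b): every employee is an immediate family member; the employer operates from a single site — every condition holds. But: (h) operates against (b): a current Schedule G Declaration is held. (b) is therefore removed.
Exception (c) requires that the baseline figure is below 570; but the baseline figure is 634, not below 570, so (c) is unavailable.
Exception (d) fails — the Small Employer Certificate has expired.
Exception (e) is satisfied on its face — the coverage ratio is 16%, below the 21% limit; aggregate throughput is 2,690 units, less than the 2,760 units limit. As to paragraphs (i)–(n): (i) would limit (e) — a current General Clearance is held — but (j) sets (i) aside: (j) operates — at least one employee exceeds 30 hours/week. (k) would limit (j) — the qualifying period is 130 days, less than the 140 days limit — but (l) sets (k) aside: (l) is triggered — the reference index is 524, under the 546 limit. (m) would limit (l) — a current Class 5 Approval is held — but (n) sets (m) aside: (n) is engaged — a current Annual Clearance is held. So (e) applies.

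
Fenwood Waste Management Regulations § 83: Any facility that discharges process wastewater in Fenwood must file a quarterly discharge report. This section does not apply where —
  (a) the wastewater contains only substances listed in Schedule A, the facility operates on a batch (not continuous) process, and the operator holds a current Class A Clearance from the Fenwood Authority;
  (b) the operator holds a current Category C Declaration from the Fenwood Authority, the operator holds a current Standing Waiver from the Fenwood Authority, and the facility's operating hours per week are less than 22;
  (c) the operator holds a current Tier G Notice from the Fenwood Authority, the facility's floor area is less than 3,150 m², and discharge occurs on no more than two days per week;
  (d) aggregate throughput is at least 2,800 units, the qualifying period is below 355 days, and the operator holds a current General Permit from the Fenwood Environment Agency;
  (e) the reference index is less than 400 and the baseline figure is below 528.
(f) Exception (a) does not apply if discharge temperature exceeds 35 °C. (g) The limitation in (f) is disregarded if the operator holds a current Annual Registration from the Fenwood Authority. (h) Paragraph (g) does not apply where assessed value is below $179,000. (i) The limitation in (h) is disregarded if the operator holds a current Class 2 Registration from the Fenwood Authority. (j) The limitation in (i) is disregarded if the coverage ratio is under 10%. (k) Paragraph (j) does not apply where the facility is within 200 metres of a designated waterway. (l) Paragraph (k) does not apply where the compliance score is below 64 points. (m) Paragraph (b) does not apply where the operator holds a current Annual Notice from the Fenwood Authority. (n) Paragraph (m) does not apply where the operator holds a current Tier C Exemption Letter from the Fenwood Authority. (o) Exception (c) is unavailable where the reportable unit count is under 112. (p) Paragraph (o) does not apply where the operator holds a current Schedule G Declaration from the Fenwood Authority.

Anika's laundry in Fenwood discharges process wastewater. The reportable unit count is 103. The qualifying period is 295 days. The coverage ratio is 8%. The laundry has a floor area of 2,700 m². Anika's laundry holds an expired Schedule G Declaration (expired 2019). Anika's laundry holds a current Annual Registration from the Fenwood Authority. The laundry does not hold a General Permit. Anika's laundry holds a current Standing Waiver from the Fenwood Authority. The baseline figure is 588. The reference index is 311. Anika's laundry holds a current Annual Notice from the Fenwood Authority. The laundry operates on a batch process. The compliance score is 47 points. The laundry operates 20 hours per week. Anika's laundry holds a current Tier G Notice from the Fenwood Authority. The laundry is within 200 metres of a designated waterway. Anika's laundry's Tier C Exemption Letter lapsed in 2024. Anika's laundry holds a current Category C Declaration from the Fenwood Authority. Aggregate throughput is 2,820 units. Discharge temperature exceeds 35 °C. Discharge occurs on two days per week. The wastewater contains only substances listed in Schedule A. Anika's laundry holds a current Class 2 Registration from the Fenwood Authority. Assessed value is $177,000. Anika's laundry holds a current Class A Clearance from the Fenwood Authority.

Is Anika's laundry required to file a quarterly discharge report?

Yes — Anika's laundry must file a quarterly discharge report.

Exception (a) is satisfied on its face — the wastewater is Schedule-A-only; the facility operates on a batch process; a current Class A Clearance is held. But applying paragraphs (f)–(l): (f) operates against (a): discharge temperature exceeds 35 °C. (g) would limit (f) — a current Annual Registration is held — but (h) sets (g) aside: (h) operates against (g): assessed value is $177,000, below the $179,000 limit. (i) would limit (h) — a current Class 2 Registration is held — but (j) sets (i) aside: (j) operates against (i): the coverage ratio is 8%, under the 10% limit. (k) would limit (j) — the laundry is within 200 m of a designated waterway — but (l) sets (k) aside: (l) applies — the compliance score is 47 points, below the 64 points limit. Exception (a) does not apply.
Exception (b)'s conditions are all satisfied: a current Category C Declaration is held; a current Standing Waiver is held; the facility's operating hours per week are 20, less than the 22 limit. However, paragraphs (m)–(n) must be considered: (m) operates — a current Annual Notice is held. (n), which would lift (m), is inapplicable — the Tier C Exemption Letter is not current. (b) is therefore removed.
All of (c)'s requirements are met (a current Tier G Notice is held; the facility's floor area is 2,700 m², less than the 3,150 m² limit; discharge occurs on no more than two days per week). But: (o) operates — the reportable unit count is 103, under the 112 limit. (p), which would lift (o), is not triggered — the Schedule G Declaration is not current. (c) is therefore removed.
Exception (d) does not apply: no General Permit is held.
Exception (e) requires that the baseline figure is below 528; but the baseline figure is 588, not below 528, so (e) is unavailable.
No exception applies. The general rule governs.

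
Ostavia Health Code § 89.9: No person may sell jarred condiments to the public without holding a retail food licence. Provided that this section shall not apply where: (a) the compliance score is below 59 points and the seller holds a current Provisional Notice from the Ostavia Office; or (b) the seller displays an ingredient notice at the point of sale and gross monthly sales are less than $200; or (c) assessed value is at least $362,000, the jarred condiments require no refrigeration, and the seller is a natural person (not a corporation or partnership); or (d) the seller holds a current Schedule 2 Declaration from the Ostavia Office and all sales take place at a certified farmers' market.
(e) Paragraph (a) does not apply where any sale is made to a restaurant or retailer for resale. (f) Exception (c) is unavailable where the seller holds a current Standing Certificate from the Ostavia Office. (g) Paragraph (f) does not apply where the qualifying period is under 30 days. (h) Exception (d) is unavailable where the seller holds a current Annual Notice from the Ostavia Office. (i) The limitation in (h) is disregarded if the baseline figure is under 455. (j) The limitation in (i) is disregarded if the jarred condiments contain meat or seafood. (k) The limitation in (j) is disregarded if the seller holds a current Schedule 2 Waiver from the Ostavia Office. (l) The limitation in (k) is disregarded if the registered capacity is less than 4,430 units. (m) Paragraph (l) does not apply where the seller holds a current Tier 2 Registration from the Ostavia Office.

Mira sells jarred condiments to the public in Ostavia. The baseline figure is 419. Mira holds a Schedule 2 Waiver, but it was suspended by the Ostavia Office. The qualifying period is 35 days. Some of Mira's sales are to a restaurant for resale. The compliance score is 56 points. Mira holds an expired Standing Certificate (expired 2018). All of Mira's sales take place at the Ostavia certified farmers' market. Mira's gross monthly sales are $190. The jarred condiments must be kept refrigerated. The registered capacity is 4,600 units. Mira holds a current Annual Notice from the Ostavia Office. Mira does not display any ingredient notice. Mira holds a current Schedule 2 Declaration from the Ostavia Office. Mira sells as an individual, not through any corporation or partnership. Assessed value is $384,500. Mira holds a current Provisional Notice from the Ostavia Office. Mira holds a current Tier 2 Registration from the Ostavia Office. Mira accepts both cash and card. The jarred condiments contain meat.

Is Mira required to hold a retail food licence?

Yes — Mira must hold a retail food licence.

All of (a)'s requirements are met (the compliance score is 56 points, below the 59 points limit; a current Provisional Notice is held). However, paragraph (e) must be considered: (e) operates against (a): some sales are to a restaurant for resale. So (a) is unavailable.
Exception (b) requires that the seller displays an ingredient notice at the point of sale; but no ingredient notice is displayed, so (b) is unavailable.
Exception (c) does not apply: the jarred condiments require refrigeration.
All of (d)'s requirements are met (a current Schedule 2 Declaration is held; all sales are at a certified farmers' market). Turning to paragraphs (h)–(m): (h) operates against (d): a current Annual Notice is held. (i) would limit (h) — the baseline figure is 419, under the 455 limit — but (j) sets (i) aside: (j) operates against (i): the jarred condiments contain meat. (k), which would lift (j), is inapplicable — no current Schedule 2 Waiver is held. (d) is therefore removed.
No exception applies. The general rule governs.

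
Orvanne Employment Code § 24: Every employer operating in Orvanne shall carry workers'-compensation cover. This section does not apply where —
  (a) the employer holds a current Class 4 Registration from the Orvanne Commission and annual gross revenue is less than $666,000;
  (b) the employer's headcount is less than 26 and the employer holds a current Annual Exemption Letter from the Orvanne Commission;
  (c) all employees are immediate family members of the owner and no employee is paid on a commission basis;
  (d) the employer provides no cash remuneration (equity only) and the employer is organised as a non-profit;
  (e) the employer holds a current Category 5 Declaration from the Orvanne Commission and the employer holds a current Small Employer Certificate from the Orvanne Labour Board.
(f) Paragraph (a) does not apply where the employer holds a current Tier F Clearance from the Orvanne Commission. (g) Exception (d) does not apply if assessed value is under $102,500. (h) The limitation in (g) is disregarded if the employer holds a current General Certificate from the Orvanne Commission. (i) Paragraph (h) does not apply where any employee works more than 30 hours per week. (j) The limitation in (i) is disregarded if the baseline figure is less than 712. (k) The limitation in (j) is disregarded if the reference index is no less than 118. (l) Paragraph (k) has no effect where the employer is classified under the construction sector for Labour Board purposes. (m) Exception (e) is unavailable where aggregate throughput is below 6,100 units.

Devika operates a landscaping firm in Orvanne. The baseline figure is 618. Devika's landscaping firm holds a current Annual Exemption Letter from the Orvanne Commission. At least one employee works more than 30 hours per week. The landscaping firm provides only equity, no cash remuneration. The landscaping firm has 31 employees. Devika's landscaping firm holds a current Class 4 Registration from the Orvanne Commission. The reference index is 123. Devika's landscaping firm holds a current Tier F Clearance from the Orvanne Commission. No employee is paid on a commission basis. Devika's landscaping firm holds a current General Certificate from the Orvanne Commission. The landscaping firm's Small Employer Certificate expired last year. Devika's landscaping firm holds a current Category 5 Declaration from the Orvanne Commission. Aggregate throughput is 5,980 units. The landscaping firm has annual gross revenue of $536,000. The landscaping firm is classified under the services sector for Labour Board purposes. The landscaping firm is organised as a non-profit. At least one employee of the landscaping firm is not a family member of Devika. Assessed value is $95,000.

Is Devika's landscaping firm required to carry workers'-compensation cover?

Yes — Devika's landscaping firm must carry workers'-compensation cover.

Exception (a)'s conditions are all satisfied: a current Class 4 Registration is held; annual gross revenue is $536,000, less than the $666,000 limit. Turning to paragraph (f): (f) operates against (a): a current Tier F Clearance is held. So (a) is unavailable.
Exception (b) does not apply: the employer's headcount is 31, not less than 26.
Exception (c) requires that all employees are immediate family members of the owner; but at least one employee is not a family member, so (c) is unavailable.
Exception (d) is satisfied on its face — remuneration is equity-only; the employer is a non-profit. But: (g) is engaged — assessed value is $95,000, under the $102,500 limit. (h) would limit (g) — a current General Certificate is held — but (i) sets (h) aside: (i) is triggered — at least one employee exceeds 30 hours/week. (j) would limit (i) — the baseline figure is 618, less than the 712 limit — but (k) sets (j) aside: (k) operates against (j): the reference index is 123, meeting the 118 threshold. (l) does not operate here (the landscaping firm is classified under the services sector), so (k) stands. So (d) is unavailable.
Exception (e) requires that the employer holds a current Small Employer Certificate from the Orvanne Labour Board; but the Small Employer Certificate has expired, so (e) is unavailable.
No exception displaces § 24.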